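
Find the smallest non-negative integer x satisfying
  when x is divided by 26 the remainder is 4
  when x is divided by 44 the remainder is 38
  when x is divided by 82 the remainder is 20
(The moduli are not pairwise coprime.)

gcd(26, 44) = 2 and 2 | (38 − 4), so the pair is consistent; merging gives x ≡ 82 (mod 572), where 572 = lcm(26, 44).
gcd(572, 82) = 2 and 2 | (20 − 82), so the pair is consistent; merging gives x ≡ 17814 (mod 23452), where 23452 = lcm(572, 82).
The solution is unique modulo lcm(26, 44, 82) = 23452.

17814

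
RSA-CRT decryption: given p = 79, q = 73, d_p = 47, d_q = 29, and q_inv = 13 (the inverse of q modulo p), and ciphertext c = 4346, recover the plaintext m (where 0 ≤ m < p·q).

4425

m₁ = c^(d_p) mod p: c ≡ 1 (mod 79), and 1^47 mod 79 = 1.
m₂ = c^(d_q) mod q: c ≡ 39 (mod 73), and 39^29 mod 73 = 45.
h = q_inv·(m₁ − m₂) mod p = 13·(1 − 45) mod 79 = 60.
m = m₂ + h·q = 45 + 60·73 = 4425.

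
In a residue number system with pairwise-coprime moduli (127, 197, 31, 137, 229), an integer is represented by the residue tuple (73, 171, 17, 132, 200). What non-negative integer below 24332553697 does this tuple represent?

4061964644

Combine the congruences pairwise.
From x ≡ 73 (mod 127) write x = 73 + 127t. Substituting into x ≡ 171 (mod 197) gives 127t ≡ 98 (mod 197), and since 127⁻¹ ≡ 121 (mod 197), t ≡ 38. Hence x ≡ 73 + 127·38 = 4899 (mod 25019).
From x ≡ 4899 (mod 25019) write x = 4899 + 25019t. Substituting into x ≡ 17 (mod 31) gives 25019t ≡ 16 (mod 31), and since 2⁻¹ ≡ 16 (mod 31), t ≡ 8. Hence x ≡ 4899 + 25019·8 = 205051 (mod 775589).
From x ≡ 205051 (mod 775589) write x = 205051 + 775589t. Substituting into x ≡ 132 (mod 137) gives 775589t ≡ 33 (mod 137), and since 32⁻¹ ≡ 30 (mod 137), t ≡ 31. Hence x ≡ 205051 + 775589·31 = 24248310 (mod 106255693).
From x ≡ 24248310 (mod 106255693) write x = 24248310 + 106255693t. Substituting into x ≡ 200 (mod 229) gives 106255693t ≡ 13 (mod 229), and since 151⁻¹ ≡ 91 (mod 229), t ≡ 38. Hence x ≡ 24248310 + 106255693·38 = 4061964644 (mod 24332553697).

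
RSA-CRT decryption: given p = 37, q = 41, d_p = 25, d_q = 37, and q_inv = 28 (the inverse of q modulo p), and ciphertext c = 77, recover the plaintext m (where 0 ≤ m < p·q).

1373

m₁ = c^(d_p) mod p: c ≡ 3 (mod 37), and 3^25 mod 37 = 4.
m₂ = c^(d_q) mod q: c ≡ 36 (mod 41), and 36^37 mod 41 = 20.
h = q_inv·(m₁ − m₂) mod p = 28·(4 − 20) mod 37 = 33.
m = m₂ + h·q = 20 + 33·41 = 1373.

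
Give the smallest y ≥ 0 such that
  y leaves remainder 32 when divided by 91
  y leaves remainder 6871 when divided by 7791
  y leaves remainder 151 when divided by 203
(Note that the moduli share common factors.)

1853338

gcd(91, 7791) = 7 and 7 | (6871 − 32), so the pair is consistent; merging gives y ≡ 30244 (mod 101283), where 101283 = lcm(91, 7791).
gcd(101283, 203) = 7 and 7 | (151 − 30244), so the pair is consistent; merging gives y ≡ 1853338 (mod 2937207), where 2937207 = lcm(101283, 203).
The solution is unique modulo lcm(91, 7791, 203) = 2937207.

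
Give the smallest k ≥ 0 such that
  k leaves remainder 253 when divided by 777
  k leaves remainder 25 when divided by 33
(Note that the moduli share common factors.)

1807

gcd(777, 33) = 3 and 3 | (25 − 253), so the pair is consistent; merging gives k ≡ 1807 (mod 8547), where 8547 = lcm(777, 33).
The solution is unique modulo lcm(777, 33) = 8547.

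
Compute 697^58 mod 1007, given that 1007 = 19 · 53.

536

Mod 19: 697 ≡ 13; by Fermat, exponent reduces to 58 mod 18 = 4; 13^4 ≡ 4 (mod 19).
Mod 53: 697 ≡ 8; by Fermat, exponent reduces to 58 mod 52 = 6; 8^6 ≡ 6 (mod 53).
Combine by CRT: x ≡ 4 (mod 19), x ≡ 6 (mod 53) ⇒ x ≡ 536 (mod 1007).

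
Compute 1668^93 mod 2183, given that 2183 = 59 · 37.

Mod 59: 1668 ≡ 16; by Fermat, exponent reduces to 93 mod 58 = 35; 16^35 ≡ 35 (mod 59).
Mod 37: 1668 ≡ 3; by Fermat, exponent reduces to 93 mod 36 = 21; 3^21 ≡ 27 (mod 37).
Combine by CRT: x ≡ 35 (mod 59), x ≡ 27 (mod 37) ⇒ x ≡ 212 (mod 2183).

212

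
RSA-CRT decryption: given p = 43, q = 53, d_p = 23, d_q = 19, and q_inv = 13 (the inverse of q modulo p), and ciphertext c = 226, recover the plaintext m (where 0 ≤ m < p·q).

m₁ = c^(d_p) mod p: c ≡ 11 (mod 43), and 11^23 mod 43 = 35.
m₂ = c^(d_q) mod q: c ≡ 14 (mod 53), and 14^19 mod 53 = 26.
h = q_inv·(m₁ − m₂) mod p = 13·(35 − 26) mod 43 = 31.
m = m₂ + h·q = 26 + 31·53 = 1669.

1669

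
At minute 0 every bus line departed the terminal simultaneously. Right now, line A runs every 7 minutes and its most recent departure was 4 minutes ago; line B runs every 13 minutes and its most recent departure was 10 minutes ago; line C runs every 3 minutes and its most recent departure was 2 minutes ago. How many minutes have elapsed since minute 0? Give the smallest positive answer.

Combine the congruences pairwise.
From t ≡ 4 (mod 7) write t = 4 + 7s. Substituting into t ≡ 10 (mod 13) gives 7s ≡ 6 (mod 13), and since 7⁻¹ ≡ 2 (mod 13), s ≡ 12. Hence t ≡ 4 + 7·12 = 88 (mod 91).
From t ≡ 88 (mod 91) write t = 88 + 91s. Substituting into t ≡ 2 (mod 3) gives 91s ≡ 1 (mod 3), and since 1⁻¹ ≡ 1 (mod 3), s ≡ 1. Hence t ≡ 88 + 91·1 = 179 (mod 273).

179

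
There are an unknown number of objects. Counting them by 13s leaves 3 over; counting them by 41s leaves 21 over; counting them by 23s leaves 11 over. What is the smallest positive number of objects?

7647

From N ≡ 3 (mod 13) write N = 3 + 13t. Substituting into N ≡ 21 (mod 41) gives 13t ≡ 18 (mod 41), and since 13⁻¹ ≡ 19 (mod 41), t ≡ 14. Hence N ≡ 3 + 13·14 = 185 (mod 533).
From N ≡ 185 (mod 533) write N = 185 + 533t. Substituting into N ≡ 11 (mod 23) gives 533t ≡ 10 (mod 23), and since 4⁻¹ ≡ 6 (mod 23), t ≡ 14. Hence N ≡ 185 + 533·14 = 7647 (mod 12259).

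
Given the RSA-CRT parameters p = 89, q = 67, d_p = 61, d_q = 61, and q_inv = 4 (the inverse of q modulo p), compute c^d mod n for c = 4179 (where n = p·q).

799

m₁ = c^(d_p) mod p: c ≡ 85 (mod 89), and 85^61 mod 89 = 87.
m₂ = c^(d_q) mod q: c ≡ 25 (mod 67), and 25^61 mod 67 = 62.
h = q_inv·(m₁ − m₂) mod p = 4·(87 − 62) mod 89 = 11.
m = m₂ + h·q = 62 + 11·67 = 799.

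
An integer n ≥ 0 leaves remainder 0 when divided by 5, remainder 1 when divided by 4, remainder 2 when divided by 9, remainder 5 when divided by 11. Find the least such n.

The moduli are pairwise coprime; M = 5·4·9·11 = 1980.
M/5 = 396; 396 ≡ 1 (mod 5), inverse 1.
M/4 = 495; 495 ≡ 3 (mod 4); 3·3 ≡ 1, so inverse 3.
M/9 = 220; 220 ≡ 4 (mod 9); 4·7 ≡ 1, so inverse 7.
M/11 = 180; 180 ≡ 4 (mod 11); 4·3 ≡ 1, so inverse 3.
n ≡ 0·396·1 + 1·495·3 + 2·220·7 + 5·180·3 = 7265.
7265 mod 1980 = 1325.

1325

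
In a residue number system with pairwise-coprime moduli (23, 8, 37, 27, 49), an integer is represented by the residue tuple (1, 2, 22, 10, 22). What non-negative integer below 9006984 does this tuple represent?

2980594

The moduli are pairwise coprime; N = 23·8·37·27·49 = 9006984.
N/23 = 391608; 391608 ≡ 10 (mod 23); 10·7 ≡ 1, so inverse 7.
N/8 = 1125873; 1125873 ≡ 1 (mod 8), inverse 1.
N/37 = 243432; 243432 ≡ 9 (mod 37); 9·33 ≡ 1, so inverse 33.
N/27 = 333592; 333592 ≡ 7 (mod 27); 7·4 ≡ 1, so inverse 4.
N/49 = 183816; 183816 ≡ 17 (mod 49); 17·26 ≡ 1, so inverse 26.
x ≡ 1·391608·7 + 2·1125873·1 + 22·243432·33 + 10·333592·4 + 22·183816·26 = 300211066.
300211066 mod 9006984 = 2980594.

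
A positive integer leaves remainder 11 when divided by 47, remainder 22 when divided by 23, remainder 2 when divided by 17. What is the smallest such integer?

The moduli are pairwise coprime; N = 47·23·17 = 18377.
N/47 = 391; 391 ≡ 15 (mod 47); 15·22 ≡ 1, so inverse 22.
N/23 = 799; 799 ≡ 17 (mod 23); 17·19 ≡ 1, so inverse 19.
N/17 = 1081; 1081 ≡ 10 (mod 17); 10·12 ≡ 1, so inverse 12.
m ≡ 11·391·22 + 22·799·19 + 2·1081·12 = 454548.
454548 mod 18377 = 13500.

13500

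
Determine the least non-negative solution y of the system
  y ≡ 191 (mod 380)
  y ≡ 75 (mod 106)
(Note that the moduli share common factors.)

17671

gcd(380, 106) = 2 and 2 | (75 − 191), so the pair is consistent; merging gives y ≡ 17671 (mod 20140), where 20140 = lcm(380, 106).
The solution is unique modulo lcm(380, 106) = 20140.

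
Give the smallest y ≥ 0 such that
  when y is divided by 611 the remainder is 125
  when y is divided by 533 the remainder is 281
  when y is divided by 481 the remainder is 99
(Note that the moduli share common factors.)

126602

Combine the congruences pairwise.
gcd(611, 533) = 13 and 13 | (281 − 125), so the pair is consistent; merging gives y ≡ 1347 (mod 25051), where 25051 = lcm(611, 533).
gcd(25051, 481) = 13 and 13 | (99 − 1347), so the pair is consistent; merging gives y ≡ 126602 (mod 926887), where 926887 = lcm(25051, 481).
The solution is unique modulo lcm(611, 533, 481) = 926887.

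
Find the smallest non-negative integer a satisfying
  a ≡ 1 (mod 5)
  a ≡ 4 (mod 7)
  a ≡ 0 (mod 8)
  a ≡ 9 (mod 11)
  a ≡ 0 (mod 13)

From a ≡ 1 (mod 5) write a = 1 + 5t. Substituting into a ≡ 4 (mod 7) gives 5t ≡ 3 (mod 7), and since 5⁻¹ ≡ 3 (mod 7), t ≡ 2. Hence a ≡ 1 + 5·2 = 11 (mod 35).
From a ≡ 11 (mod 35) write a = 11 + 35t. Substituting into a ≡ 0 (mod 8) gives 35t ≡ 5 (mod 8), and since 3⁻¹ ≡ 3 (mod 8), t ≡ 7. Hence a ≡ 11 + 35·7 = 256 (mod 280).
From a ≡ 256 (mod 280) write a = 256 + 280t. Substituting into a ≡ 9 (mod 11) gives 280t ≡ 6 (mod 11), and since 5⁻¹ ≡ 9 (mod 11), t ≡ 10. Hence a ≡ 256 + 280·10 = 3056 (mod 3080).
From a ≡ 3056 (mod 3080) write a = 3056 + 3080t. Substituting into a ≡ 0 (mod 13) gives 3080t ≡ 12 (mod 13), and since 12⁻¹ ≡ 12 (mod 13), t ≡ 1. Hence a ≡ 3056 + 3080·1 = 6136 (mod 40040).

6136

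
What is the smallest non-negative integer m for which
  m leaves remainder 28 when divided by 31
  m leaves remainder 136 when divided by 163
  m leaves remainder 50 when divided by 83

40886

The moduli are pairwise coprime; N = 31·163·83 = 419399.
N/31 = 13529; 13529 ≡ 13 (mod 31); 13·12 ≡ 1, so inverse 12.
N/163 = 2573; 2573 ≡ 128 (mod 163); 128·149 ≡ 1, so inverse 149.
N/83 = 5053; 5053 ≡ 73 (mod 83); 73·58 ≡ 1, so inverse 58.
m ≡ 28·13529·12 + 136·2573·149 + 50·5053·58 = 71338716.
71338716 mod 419399 = 40886.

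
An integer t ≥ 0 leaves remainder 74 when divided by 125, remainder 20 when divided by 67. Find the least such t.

From t ≡ 74 (mod 125) write t = 74 + 125s. Substituting into t ≡ 20 (mod 67) gives 125s ≡ 13 (mod 67), and since 58⁻¹ ≡ 52 (mod 67), s ≡ 6. Hence t ≡ 74 + 125·6 = 824 (mod 8375).

824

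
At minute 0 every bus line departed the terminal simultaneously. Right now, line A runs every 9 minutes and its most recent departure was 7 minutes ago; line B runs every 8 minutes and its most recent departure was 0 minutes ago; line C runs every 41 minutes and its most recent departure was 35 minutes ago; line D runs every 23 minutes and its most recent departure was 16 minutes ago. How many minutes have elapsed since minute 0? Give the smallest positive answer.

The moduli are pairwise coprime; N = 9·8·41·23 = 67896.
N/9 = 7544; 7544 ≡ 2 (mod 9); 2·5 ≡ 1, so inverse 5.
N/8 = 8487; 8487 ≡ 7 (mod 8); 7·7 ≡ 1, so inverse 7.
N/41 = 1656; 1656 ≡ 16 (mod 41); 16·18 ≡ 1, so inverse 18.
N/23 = 2952; 2952 ≡ 8 (mod 23); 8·3 ≡ 1, so inverse 3.
t ≡ 7·7544·5 + 0·8487·7 + 35·1656·18 + 16·2952·3 = 1449016.
1449016 mod 67896 = 23200.

23200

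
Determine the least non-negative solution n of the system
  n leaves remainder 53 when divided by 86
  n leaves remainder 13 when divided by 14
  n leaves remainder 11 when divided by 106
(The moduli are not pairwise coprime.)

6159

gcd(86, 14) = 2 and 2 | (13 − 53), so the pair is consistent; merging gives n ≡ 139 (mod 602), where 602 = lcm(86, 14).
gcd(602, 106) = 2 and 2 | (11 − 139), so the pair is consistent; merging gives n ≡ 6159 (mod 31906), where 31906 = lcm(602, 106).
The solution is unique modulo lcm(86, 14, 106) = 31906.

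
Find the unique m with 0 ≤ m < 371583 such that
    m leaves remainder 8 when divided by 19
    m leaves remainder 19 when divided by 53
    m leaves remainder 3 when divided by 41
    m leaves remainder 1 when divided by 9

201313

Combine the congruences pairwise.
From m ≡ 8 (mod 19) write m = 8 + 19t. Substituting into m ≡ 19 (mod 53) gives 19t ≡ 11 (mod 53), and since 19⁻¹ ≡ 14 (mod 53), t ≡ 48. Hence m ≡ 8 + 19·48 = 920 (mod 1007).
From m ≡ 920 (mod 1007) write m = 920 + 1007t. Substituting into m ≡ 3 (mod 41) gives 1007t ≡ 26 (mod 41), and since 23⁻¹ ≡ 25 (mod 41), t ≡ 35. Hence m ≡ 920 + 1007·35 = 36165 (mod 41287).
From m ≡ 36165 (mod 41287) write m = 36165 + 41287t. Substituting into m ≡ 1 (mod 9) gives 41287t ≡ 7 (mod 9), and since 4⁻¹ ≡ 7 (mod 9), t ≡ 4. Hence m ≡ 36165 + 41287·4 = 201313 (mod 371583).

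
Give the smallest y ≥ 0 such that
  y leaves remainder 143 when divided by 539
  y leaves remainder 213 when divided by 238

gcd(539, 238) = 7 and 7 | (213 − 143), so the pair is consistent; merging gives y ≡ 10923 (mod 18326), where 18326 = lcm(539, 238).
The solution is unique modulo lcm(539, 238) = 18326.

10923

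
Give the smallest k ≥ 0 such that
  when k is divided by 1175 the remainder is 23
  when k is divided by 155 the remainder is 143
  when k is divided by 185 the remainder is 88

827223

gcd(1175, 155) = 5 and 5 | (143 − 23), so the pair is consistent; merging gives k ≡ 25873 (mod 36425), where 36425 = lcm(1175, 155).
gcd(36425, 185) = 5 and 5 | (88 − 25873), so the pair is consistent; merging gives k ≡ 827223 (mod 1347725), where 1347725 = lcm(36425, 185).
The solution is unique modulo lcm(1175, 155, 185) = 1347725.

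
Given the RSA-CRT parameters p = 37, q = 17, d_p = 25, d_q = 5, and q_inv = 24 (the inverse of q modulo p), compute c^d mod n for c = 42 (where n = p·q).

315

m₁ = c^(d_p) mod p: c ≡ 5 (mod 37), and 5^25 mod 37 = 19.
m₂ = c^(d_q) mod q: c ≡ 8 (mod 17), and 8^5 mod 17 = 9.
h = q_inv·(m₁ − m₂) mod p = 24·(19 − 9) mod 37 = 18.
m = m₂ + h·q = 9 + 18·17 = 315.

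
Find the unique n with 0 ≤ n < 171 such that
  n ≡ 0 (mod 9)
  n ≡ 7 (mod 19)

45

Combine the congruences pairwise.
From n ≡ 0 (mod 9) write n = 0 + 9t. Substituting into n ≡ 7 (mod 19) gives 9t ≡ 7 (mod 19), and since 9⁻¹ ≡ 17 (mod 19), t ≡ 5. Hence n ≡ 0 + 9·5 = 45 (mod 171).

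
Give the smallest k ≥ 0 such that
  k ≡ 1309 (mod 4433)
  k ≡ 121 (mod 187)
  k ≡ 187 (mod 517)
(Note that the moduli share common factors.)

3503379

Combine the congruences pairwise.
gcd(4433, 187) = 11 and 11 | (121 − 1309), so the pair is consistent; merging gives k ≡ 36773 (mod 75361), where 75361 = lcm(4433, 187).
gcd(75361, 517) = 11 and 11 | (187 − 36773), so the pair is consistent; merging gives k ≡ 3503379 (mod 3541967), where 3541967 = lcm(75361, 517).
The solution is unique modulo lcm(4433, 187, 517) = 3541967.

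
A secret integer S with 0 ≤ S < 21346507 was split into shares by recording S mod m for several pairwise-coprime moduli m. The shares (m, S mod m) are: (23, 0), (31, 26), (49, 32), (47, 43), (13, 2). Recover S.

Combine the congruences pairwise.
From S ≡ 0 (mod 23) write S = 0 + 23t. Substituting into S ≡ 26 (mod 31) gives 23t ≡ 26 (mod 31), and since 23⁻¹ ≡ 27 (mod 31), t ≡ 20. Hence S ≡ 0 + 23·20 = 460 (mod 713).
From S ≡ 460 (mod 713) write S = 460 + 713t. Substituting into S ≡ 32 (mod 49) gives 713t ≡ 13 (mod 49), and since 27⁻¹ ≡ 20 (mod 49), t ≡ 15. Hence S ≡ 460 + 713·15 = 11155 (mod 34937).
From S ≡ 11155 (mod 34937) write S = 11155 + 34937t. Substituting into S ≡ 43 (mod 47) gives 34937t ≡ 27 (mod 47), and since 16⁻¹ ≡ 3 (mod 47), t ≡ 34. Hence S ≡ 11155 + 34937·34 = 1199013 (mod 1642039).
From S ≡ 1199013 (mod 1642039) write S = 1199013 + 1642039t. Substituting into S ≡ 2 (mod 13) gives 1642039t ≡ 5 (mod 13), and since 9⁻¹ ≡ 3 (mod 13), t ≡ 2. Hence S ≡ 1199013 + 1642039·2 = 4483091 (mod 21346507).

4483091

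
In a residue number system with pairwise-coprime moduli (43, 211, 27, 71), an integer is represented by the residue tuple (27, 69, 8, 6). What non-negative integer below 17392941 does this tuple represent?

16583192

The moduli are pairwise coprime; N = 43·211·27·71 = 17392941.
N/43 = 404487; 404487 ≡ 29 (mod 43); 29·3 ≡ 1, so inverse 3.
N/211 = 82431; 82431 ≡ 141 (mod 211); 141·3 ≡ 1, so inverse 3.
N/27 = 644183; 644183 ≡ 17 (mod 27); 17·8 ≡ 1, so inverse 8.
N/71 = 244971; 244971 ≡ 21 (mod 71); 21·44 ≡ 1, so inverse 44.
x ≡ 27·404487·3 + 69·82431·3 + 8·644183·8 + 6·244971·44 = 155726720.
155726720 mod 17392941 = 16583192.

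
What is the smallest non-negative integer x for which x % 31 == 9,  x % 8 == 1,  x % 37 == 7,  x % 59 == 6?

362089

The moduli are pairwise coprime; N = 31·8·37·59 = 541384.
N/31 = 17464; 17464 ≡ 11 (mod 31); 11·17 ≡ 1, so inverse 17.
N/8 = 67673; 67673 ≡ 1 (mod 8), inverse 1.
N/37 = 14632; 14632 ≡ 17 (mod 37); 17·24 ≡ 1, so inverse 24.
N/59 = 9176; 9176 ≡ 31 (mod 59); 31·40 ≡ 1, so inverse 40.
x ≡ 9·17464·17 + 1·67673·1 + 7·14632·24 + 6·9176·40 = 7400081.
7400081 mod 541384 = 362089.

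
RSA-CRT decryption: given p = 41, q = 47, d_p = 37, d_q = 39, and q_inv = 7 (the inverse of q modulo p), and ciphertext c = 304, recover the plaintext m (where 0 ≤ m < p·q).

322

m₁ = c^(d_p) mod p: c ≡ 17 (mod 41), and 17^37 mod 41 = 35.
m₂ = c^(d_q) mod q: c ≡ 22 (mod 47), and 22^39 mod 47 = 40.
h = q_inv·(m₁ − m₂) mod p = 7·(35 − 40) mod 41 = 6.
m = m₂ + h·q = 40 + 6·47 = 322.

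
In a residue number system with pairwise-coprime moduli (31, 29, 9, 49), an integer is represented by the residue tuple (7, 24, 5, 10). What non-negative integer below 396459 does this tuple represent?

12407

The moduli are pairwise coprime; N = 31·29·9·49 = 396459.
N/31 = 12789; 12789 ≡ 17 (mod 31); 17·11 ≡ 1, so inverse 11.
N/29 = 13671; 13671 ≡ 12 (mod 29); 12·17 ≡ 1, so inverse 17.
N/9 = 44051; 44051 ≡ 5 (mod 9); 5·2 ≡ 1, so inverse 2.
N/49 = 8091; 8091 ≡ 6 (mod 49); 6·41 ≡ 1, so inverse 41.
x ≡ 7·12789·11 + 24·13671·17 + 5·44051·2 + 10·8091·41 = 10320341.
10320341 mod 396459 = 12407.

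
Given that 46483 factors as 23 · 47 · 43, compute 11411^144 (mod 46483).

28040

Mod 23: 11411 ≡ 3; by Fermat, exponent reduces to 144 mod 22 = 12; 3^12 ≡ 3 (mod 23).
Mod 47: 11411 ≡ 37; by Fermat, exponent reduces to 144 mod 46 = 6; 37^6 ≡ 28 (mod 47).
Mod 43: 11411 ≡ 16; by Fermat, exponent reduces to 144 mod 42 = 18; 16^18 ≡ 4 (mod 43).
Combine by CRT: x ≡ 3 (mod 23), x ≡ 28 (mod 47), x ≡ 4 (mod 43) ⇒ x ≡ 28040 (mod 46483).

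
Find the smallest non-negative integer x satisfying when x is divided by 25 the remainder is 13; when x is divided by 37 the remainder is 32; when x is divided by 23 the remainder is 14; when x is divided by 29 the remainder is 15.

From x ≡ 13 (mod 25) write x = 13 + 25t. Substituting into x ≡ 32 (mod 37) gives 25t ≡ 19 (mod 37), and since 25⁻¹ ≡ 3 (mod 37), t ≡ 20. Hence x ≡ 13 + 25·20 = 513 (mod 925).
From x ≡ 513 (mod 925) write x = 513 + 925t. Substituting into x ≡ 14 (mod 23) gives 925t ≡ 7 (mod 23), and since 5⁻¹ ≡ 14 (mod 23), t ≡ 6. Hence x ≡ 513 + 925·6 = 6063 (mod 21275).
From x ≡ 6063 (mod 21275) write x = 6063 + 21275t. Substituting into x ≡ 15 (mod 29) gives 21275t ≡ 13 (mod 29), and since 18⁻¹ ≡ 21 (mod 29), t ≡ 12. Hence x ≡ 6063 + 21275·12 = 261363 (mod 616975).

261363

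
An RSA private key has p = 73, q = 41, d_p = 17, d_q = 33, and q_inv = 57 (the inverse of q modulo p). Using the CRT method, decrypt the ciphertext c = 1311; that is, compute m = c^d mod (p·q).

m₁ = c^(d_p) mod p: c ≡ 70 (mod 73), and 70^17 mod 73 = 49.
m₂ = c^(d_q) mod q: c ≡ 40 (mod 41), and 40^33 mod 41 = 40.
h = q_inv·(m₁ − m₂) mod p = 57·(49 − 40) mod 73 = 2.
m = m₂ + h·q = 40 + 2·41 = 122.

122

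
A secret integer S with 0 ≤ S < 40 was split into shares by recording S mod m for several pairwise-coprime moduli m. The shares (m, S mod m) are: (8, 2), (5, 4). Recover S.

Combine the congruences pairwise.
From S ≡ 2 (mod 8) write S = 2 + 8t. Substituting into S ≡ 4 (mod 5) gives 8t ≡ 2 (mod 5), and since 3⁻¹ ≡ 2 (mod 5), t ≡ 4. Hence S ≡ 2 + 8·4 = 34 (mod 40).

34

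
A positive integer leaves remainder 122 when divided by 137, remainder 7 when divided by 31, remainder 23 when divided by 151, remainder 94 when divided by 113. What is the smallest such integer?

62772837

The moduli are pairwise coprime; N = 137·31·151·113 = 72466561.
N/137 = 528953; 528953 ≡ 133 (mod 137); 133·34 ≡ 1, so inverse 34.
N/31 = 2337631; 2337631 ≡ 14 (mod 31); 14·20 ≡ 1, so inverse 20.
N/151 = 479911; 479911 ≡ 33 (mod 151); 33·119 ≡ 1, so inverse 119.
N/113 = 641297; 641297 ≡ 22 (mod 113); 22·36 ≡ 1, so inverse 36.
x ≡ 122·528953·34 + 7·2337631·20 + 23·479911·119 + 94·641297·36 = 6005030839.
6005030839 mod 72466561 = 62772837.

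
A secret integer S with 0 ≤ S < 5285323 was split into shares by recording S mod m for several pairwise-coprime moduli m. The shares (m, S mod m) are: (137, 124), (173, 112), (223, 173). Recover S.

5174888

The moduli are pairwise coprime; N = 137·173·223 = 5285323.
N/137 = 38579; 38579 ≡ 82 (mod 137); 82·132 ≡ 1, so inverse 132.
N/173 = 30551; 30551 ≡ 103 (mod 173); 103·42 ≡ 1, so inverse 42.
N/223 = 23701; 23701 ≡ 63 (mod 223); 63·177 ≡ 1, so inverse 177.
S ≡ 124·38579·132 + 112·30551·42 + 173·23701·177 = 1500921297.
1500921297 mod 5285323 = 5174888.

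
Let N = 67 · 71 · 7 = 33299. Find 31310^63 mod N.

26340

Mod 67: 31310 ≡ 21; 21^63 ≡ 9 (mod 67).
Mod 71: 31310 ≡ 70; 70^63 ≡ 70 (mod 71).
Mod 7: 31310 ≡ 6; by Fermat, exponent reduces to 63 mod 6 = 3; 6^3 ≡ 6 (mod 7).
Combine by CRT: x ≡ 9 (mod 67), x ≡ 70 (mod 71), x ≡ 6 (mod 7) ⇒ x ≡ 26340 (mod 33299).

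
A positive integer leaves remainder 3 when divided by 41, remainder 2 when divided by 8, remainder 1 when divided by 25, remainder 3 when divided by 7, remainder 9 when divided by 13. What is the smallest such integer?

266626

From k ≡ 3 (mod 41) write k = 3 + 41t. Substituting into k ≡ 2 (mod 8) gives 41t ≡ 7 (mod 8), and since 1⁻¹ ≡ 1 (mod 8), t ≡ 7. Hence k ≡ 3 + 41·7 = 290 (mod 328).
From k ≡ 290 (mod 328) write k = 290 + 328t. Substituting into k ≡ 1 (mod 25) gives 328t ≡ 11 (mod 25), and since 3⁻¹ ≡ 17 (mod 25), t ≡ 12. Hence k ≡ 290 + 328·12 = 4226 (mod 8200).
From k ≡ 4226 (mod 8200) write k = 4226 + 8200t. Substituting into k ≡ 3 (mod 7) gives 8200t ≡ 5 (mod 7), and since 3⁻¹ ≡ 5 (mod 7), t ≡ 4. Hence k ≡ 4226 + 8200·4 = 37026 (mod 57400).
From k ≡ 37026 (mod 57400) write k = 37026 + 57400t. Substituting into k ≡ 9 (mod 13) gives 57400t ≡ 7 (mod 13), and since 5⁻¹ ≡ 8 (mod 13), t ≡ 4. Hence k ≡ 37026 + 57400·4 = 266626 (mod 746200).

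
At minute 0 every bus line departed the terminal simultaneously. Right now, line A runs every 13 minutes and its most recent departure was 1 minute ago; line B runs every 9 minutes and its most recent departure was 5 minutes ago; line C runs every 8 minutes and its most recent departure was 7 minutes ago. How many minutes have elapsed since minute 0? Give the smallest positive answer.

The moduli are pairwise coprime; N = 13·9·8 = 936.
N/13 = 72; 72 ≡ 7 (mod 13); 7·2 ≡ 1, so inverse 2.
N/9 = 104; 104 ≡ 5 (mod 9); 5·2 ≡ 1, so inverse 2.
N/8 = 117; 117 ≡ 5 (mod 8); 5·5 ≡ 1, so inverse 5.
t ≡ 1·72·2 + 5·104·2 + 7·117·5 = 5279.
5279 mod 936 = 599.

599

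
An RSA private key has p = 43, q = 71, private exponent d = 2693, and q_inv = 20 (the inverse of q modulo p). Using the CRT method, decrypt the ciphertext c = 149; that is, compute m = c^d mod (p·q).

1746

d_p = d mod (p−1) = 2693 mod 42 = 5; d_q = d mod (q−1) = 33.
m₁ = c^(d_p) mod p: c ≡ 20 (mod 43), and 20^5 mod 43 = 26.
m₂ = c^(d_q) mod q: c ≡ 7 (mod 71), and 7^33 mod 71 = 42.
h = q_inv·(m₁ − m₂) mod p = 20·(26 − 42) mod 43 = 24.
m = m₂ + h·q = 42 + 24·71 = 1746.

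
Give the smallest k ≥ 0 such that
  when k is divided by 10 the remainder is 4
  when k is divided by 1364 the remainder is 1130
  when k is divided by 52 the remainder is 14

16134

gcd(10, 1364) = 2 and 2 | (1130 − 4), so the pair is consistent; merging gives k ≡ 2494 (mod 6820), where 6820 = lcm(10, 1364).
gcd(6820, 52) = 4 and 4 | (14 − 2494), so the pair is consistent; merging gives k ≡ 16134 (mod 88660), where 88660 = lcm(6820, 52).
The solution is unique modulo lcm(10, 1364, 52) = 88660.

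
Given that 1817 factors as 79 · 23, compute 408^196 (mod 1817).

1672

Mod 79: 408 ≡ 13; by Fermat, exponent reduces to 196 mod 78 = 40; 13^40 ≡ 13 (mod 79).
Mod 23: 408 ≡ 17; by Fermat, exponent reduces to 196 mod 22 = 20; 17^20 ≡ 16 (mod 23).
Combine by CRT: x ≡ 13 (mod 79), x ≡ 16 (mod 23) ⇒ x ≡ 1672 (mod 1817).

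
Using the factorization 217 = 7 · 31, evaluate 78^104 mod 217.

Mod 7: 78 ≡ 1; by Fermat, exponent reduces to 104 mod 6 = 2; 1^2 ≡ 1 (mod 7).
Mod 31: 78 ≡ 16; by Fermat, exponent reduces to 104 mod 30 = 14; 16^14 ≡ 2 (mod 31).
Combine by CRT: x ≡ 1 (mod 7), x ≡ 2 (mod 31) ⇒ x ≡ 64 (mod 217).

64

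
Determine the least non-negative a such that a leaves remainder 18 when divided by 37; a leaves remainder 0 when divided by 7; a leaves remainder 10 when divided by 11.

The moduli are pairwise coprime; N = 37·7·11 = 2849.
N/37 = 77; 77 ≡ 3 (mod 37); 3·25 ≡ 1, so inverse 25.
N/7 = 407; 407 ≡ 1 (mod 7), inverse 1.
N/11 = 259; 259 ≡ 6 (mod 11); 6·2 ≡ 1, so inverse 2.
a ≡ 18·77·25 + 0·407·1 + 10·259·2 = 39830.
39830 mod 2849 = 2793.

2793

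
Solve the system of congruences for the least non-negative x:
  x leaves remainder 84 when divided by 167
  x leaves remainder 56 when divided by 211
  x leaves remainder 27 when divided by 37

852285

The moduli are pairwise coprime; N = 167·211·37 = 1303769.
N/167 = 7807; 7807 ≡ 125 (mod 167); 125·163 ≡ 1, so inverse 163.
N/211 = 6179; 6179 ≡ 60 (mod 211); 60·102 ≡ 1, so inverse 102.
N/37 = 35237; 35237 ≡ 13 (mod 37); 13·20 ≡ 1, so inverse 20.
x ≡ 84·7807·163 + 56·6179·102 + 27·35237·20 = 161215872.
161215872 mod 1303769 = 852285.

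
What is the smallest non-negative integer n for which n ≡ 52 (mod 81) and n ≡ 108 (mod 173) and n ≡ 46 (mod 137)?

843829

The moduli are pairwise coprime; M = 81·173·137 = 1919781.
M/81 = 23701; 23701 ≡ 49 (mod 81); 49·43 ≡ 1, so inverse 43.
M/173 = 11097; 11097 ≡ 25 (mod 173); 25·90 ≡ 1, so inverse 90.
M/137 = 14013; 14013 ≡ 39 (mod 137); 39·130 ≡ 1, so inverse 130.
n ≡ 52·23701·43 + 108·11097·90 + 46·14013·130 = 244656016.
244656016 mod 1919781 = 843829.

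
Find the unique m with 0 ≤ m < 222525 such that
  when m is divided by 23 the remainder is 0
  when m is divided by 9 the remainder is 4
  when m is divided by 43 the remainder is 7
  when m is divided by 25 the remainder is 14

117139

The moduli are pairwise coprime; N = 23·9·43·25 = 222525.
N/23 = 9675; 9675 ≡ 15 (mod 23); 15·20 ≡ 1, so inverse 20.
N/9 = 24725; 24725 ≡ 2 (mod 9); 2·5 ≡ 1, so inverse 5.
N/43 = 5175; 5175 ≡ 15 (mod 43); 15·23 ≡ 1, so inverse 23.
N/25 = 8901; 8901 ≡ 1 (mod 25), inverse 1.
m ≡ 0·9675·20 + 4·24725·5 + 7·5175·23 + 14·8901·1 = 1452289.
1452289 mod 222525 = 117139.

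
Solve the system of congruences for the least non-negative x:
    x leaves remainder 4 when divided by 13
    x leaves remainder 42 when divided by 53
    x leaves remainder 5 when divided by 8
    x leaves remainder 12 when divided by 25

53837

From x ≡ 4 (mod 13) write x = 4 + 13t. Substituting into x ≡ 42 (mod 53) gives 13t ≡ 38 (mod 53), and since 13⁻¹ ≡ 49 (mod 53), t ≡ 7. Hence x ≡ 4 + 13·7 = 95 (mod 689).
From x ≡ 95 (mod 689) write x = 95 + 689t. Substituting into x ≡ 5 (mod 8) gives 689t ≡ 6 (mod 8), and since 1⁻¹ ≡ 1 (mod 8), t ≡ 6. Hence x ≡ 95 + 689·6 = 4229 (mod 5512).
From x ≡ 4229 (mod 5512) write x = 4229 + 5512t. Substituting into x ≡ 12 (mod 25) gives 5512t ≡ 8 (mod 25), and since 12⁻¹ ≡ 23 (mod 25), t ≡ 9. Hence x ≡ 4229 + 5512·9 = 53837 (mod 137800).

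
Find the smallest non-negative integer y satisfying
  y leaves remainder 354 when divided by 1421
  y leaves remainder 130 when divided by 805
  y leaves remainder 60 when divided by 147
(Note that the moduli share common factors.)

371235

gcd(1421, 805) = 7 and 7 | (130 − 354), so the pair is consistent; merging gives y ≡ 44405 (mod 163415), where 163415 = lcm(1421, 805).
gcd(163415, 147) = 49 and 49 | (60 − 44405), so the pair is consistent; merging gives y ≡ 371235 (mod 490245), where 490245 = lcm(163415, 147).
The solution is unique modulo lcm(1421, 805, 147) = 490245.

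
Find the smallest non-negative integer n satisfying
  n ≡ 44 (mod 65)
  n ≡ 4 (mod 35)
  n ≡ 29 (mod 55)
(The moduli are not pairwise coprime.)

Combine the congruences pairwise.
gcd(65, 35) = 5 and 5 | (4 − 44), so the pair is consistent; merging gives n ≡ 109 (mod 455), where 455 = lcm(65, 35).
gcd(455, 55) = 5 and 5 | (29 − 109), so the pair is consistent; merging gives n ≡ 1019 (mod 5005), where 5005 = lcm(455, 55).
The solution is unique modulo lcm(65, 35, 55) = 5005.

1019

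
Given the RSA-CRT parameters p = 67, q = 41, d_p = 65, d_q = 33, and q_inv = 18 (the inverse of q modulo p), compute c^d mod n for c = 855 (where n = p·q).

m₁ = c^(d_p) mod p: c ≡ 51 (mod 67), and 51^65 mod 67 = 46.
m₂ = c^(d_q) mod q: c ≡ 35 (mod 41), and 35^33 mod 41 = 24.
h = q_inv·(m₁ − m₂) mod p = 18·(46 − 24) mod 67 = 61.
m = m₂ + h·q = 24 + 61·41 = 2525.

2525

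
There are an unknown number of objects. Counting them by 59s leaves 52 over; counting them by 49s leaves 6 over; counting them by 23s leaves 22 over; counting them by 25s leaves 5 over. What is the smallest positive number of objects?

1585205

The moduli are pairwise coprime; M = 59·49·23·25 = 1662325.
M/59 = 28175; 28175 ≡ 32 (mod 59); 32·24 ≡ 1, so inverse 24.
M/49 = 33925; 33925 ≡ 17 (mod 49); 17·26 ≡ 1, so inverse 26.
M/23 = 72275; 72275 ≡ 9 (mod 23); 9·18 ≡ 1, so inverse 18.
M/25 = 66493; 66493 ≡ 18 (mod 25); 18·7 ≡ 1, so inverse 7.
N ≡ 52·28175·24 + 6·33925·26 + 22·72275·18 + 5·66493·7 = 71402855.
71402855 mod 1662325 = 1585205.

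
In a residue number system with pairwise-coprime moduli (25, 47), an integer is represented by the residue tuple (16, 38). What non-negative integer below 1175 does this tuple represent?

1166

From x ≡ 16 (mod 25) write x = 16 + 25t. Substituting into x ≡ 38 (mod 47) gives 25t ≡ 22 (mod 47), and since 25⁻¹ ≡ 32 (mod 47), t ≡ 46. Hence x ≡ 16 + 25·46 = 1166 (mod 1175).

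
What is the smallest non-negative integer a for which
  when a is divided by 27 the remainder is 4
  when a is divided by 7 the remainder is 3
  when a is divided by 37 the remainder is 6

598

From a ≡ 4 (mod 27) write a = 4 + 27t. Substituting into a ≡ 3 (mod 7) gives 27t ≡ 6 (mod 7), and since 6⁻¹ ≡ 6 (mod 7), t ≡ 1. Hence a ≡ 4 + 27·1 = 31 (mod 189).
From a ≡ 31 (mod 189) write a = 31 + 189t. Substituting into a ≡ 6 (mod 37) gives 189t ≡ 12 (mod 37), and since 4⁻¹ ≡ 28 (mod 37), t ≡ 3. Hence a ≡ 31 + 189·3 = 598 (mod 6993).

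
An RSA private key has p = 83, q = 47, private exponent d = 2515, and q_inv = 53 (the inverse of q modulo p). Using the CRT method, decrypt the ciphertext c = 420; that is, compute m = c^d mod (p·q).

3168

d_p = d mod (p−1) = 2515 mod 82 = 55; d_q = d mod (q−1) = 31.
m₁ = c^(d_p) mod p: c ≡ 5 (mod 83), and 5^55 mod 83 = 14.
m₂ = c^(d_q) mod q: c ≡ 44 (mod 47), and 44^31 mod 47 = 19.
h = q_inv·(m₁ − m₂) mod p = 53·(14 − 19) mod 83 = 67.
m = m₂ + h·q = 19 + 67·47 = 3168.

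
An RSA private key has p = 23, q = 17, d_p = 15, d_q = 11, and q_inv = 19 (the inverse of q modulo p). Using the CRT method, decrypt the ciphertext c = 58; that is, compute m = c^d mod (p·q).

m₁ = c^(d_p) mod p: c ≡ 12 (mod 23), and 12^15 mod 23 = 13.
m₂ = c^(d_q) mod q: c ≡ 7 (mod 17), and 7^11 mod 17 = 14.
h = q_inv·(m₁ − m₂) mod p = 19·(13 − 14) mod 23 = 4.
m = m₂ + h·q = 14 + 4·17 = 82.

82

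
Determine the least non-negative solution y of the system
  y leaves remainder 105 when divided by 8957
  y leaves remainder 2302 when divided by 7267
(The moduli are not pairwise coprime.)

Combine the congruences pairwise.
gcd(8957, 7267) = 169 and 169 | (2302 − 105), so the pair is consistent; merging gives y ≡ 358385 (mod 385151), where 385151 = lcm(8957, 7267).
The solution is unique modulo lcm(8957, 7267) = 385151.

358385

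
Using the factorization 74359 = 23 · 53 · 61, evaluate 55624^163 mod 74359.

34014

Mod 23: 55624 ≡ 10; by Fermat, exponent reduces to 163 mod 22 = 9; 10^9 ≡ 20 (mod 23).
Mod 53: 55624 ≡ 27; by Fermat, exponent reduces to 163 mod 52 = 7; 27^7 ≡ 41 (mod 53).
Mod 61: 55624 ≡ 53; by Fermat, exponent reduces to 163 mod 60 = 43; 53^43 ≡ 37 (mod 61).
Combine by CRT: x ≡ 20 (mod 23), x ≡ 41 (mod 53), x ≡ 37 (mod 61) ⇒ x ≡ 34014 (mod 74359).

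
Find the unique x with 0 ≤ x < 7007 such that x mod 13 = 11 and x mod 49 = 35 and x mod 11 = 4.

From x ≡ 11 (mod 13) write x = 11 + 13t. Substituting into x ≡ 35 (mod 49) gives 13t ≡ 24 (mod 49), and since 13⁻¹ ≡ 34 (mod 49), t ≡ 32. Hence x ≡ 11 + 13·32 = 427 (mod 637).
From x ≡ 427 (mod 637) write x = 427 + 637t. Substituting into x ≡ 4 (mod 11) gives 637t ≡ 6 (mod 11), and since 10⁻¹ ≡ 10 (mod 11), t ≡ 5. Hence x ≡ 427 + 637·5 = 3612 (mod 7007).

3612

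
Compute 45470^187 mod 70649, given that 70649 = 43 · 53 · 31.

40210

Mod 43: 45470 ≡ 19; by Fermat, exponent reduces to 187 mod 42 = 19; 19^19 ≡ 5 (mod 43).
Mod 53: 45470 ≡ 49; by Fermat, exponent reduces to 187 mod 52 = 31; 49^31 ≡ 36 (mod 53).
Mod 31: 45470 ≡ 24; by Fermat, exponent reduces to 187 mod 30 = 7; 24^7 ≡ 3 (mod 31).
Combine by CRT: x ≡ 5 (mod 43), x ≡ 36 (mod 53), x ≡ 3 (mod 31) ⇒ x ≡ 40210 (mod 70649).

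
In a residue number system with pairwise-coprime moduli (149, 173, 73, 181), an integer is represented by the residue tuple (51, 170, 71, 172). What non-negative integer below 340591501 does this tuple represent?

25152294

The moduli are pairwise coprime; N = 149·173·73·181 = 340591501.
N/149 = 2285849; 2285849 ≡ 40 (mod 149); 40·41 ≡ 1, so inverse 41.
N/173 = 1968737; 1968737 ≡ 170 (mod 173); 170·115 ≡ 1, so inverse 115.
N/73 = 4665637; 4665637 ≡ 61 (mod 73); 61·6 ≡ 1, so inverse 6.
N/181 = 1881721; 1881721 ≡ 45 (mod 181); 45·177 ≡ 1, so inverse 177.
x ≡ 51·2285849·41 + 170·1968737·115 + 71·4665637·6 + 172·1881721·177 = 102543194095.
102543194095 mod 340591501 = 25152294.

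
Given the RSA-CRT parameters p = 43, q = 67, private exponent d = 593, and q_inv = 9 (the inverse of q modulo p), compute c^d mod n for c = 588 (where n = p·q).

192

d_p = d mod (p−1) = 593 mod 42 = 5; d_q = d mod (q−1) = 65.
m₁ = c^(d_p) mod p: c ≡ 29 (mod 43), and 29^5 mod 43 = 20.
m₂ = c^(d_q) mod q: c ≡ 52 (mod 67), and 52^65 mod 67 = 58.
h = q_inv·(m₁ − m₂) mod p = 9·(20 − 58) mod 43 = 2.
m = m₂ + h·q = 58 + 2·67 = 192.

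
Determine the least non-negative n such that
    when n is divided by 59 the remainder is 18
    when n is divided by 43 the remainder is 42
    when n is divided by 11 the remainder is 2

The moduli are pairwise coprime; M = 59·43·11 = 27907.
M/59 = 473; 473 ≡ 1 (mod 59), inverse 1.
M/43 = 649; 649 ≡ 4 (mod 43); 4·11 ≡ 1, so inverse 11.
M/11 = 2537; 2537 ≡ 7 (mod 11); 7·8 ≡ 1, so inverse 8.
n ≡ 18·473·1 + 42·649·11 + 2·2537·8 = 348944.
348944 mod 27907 = 14060.

14060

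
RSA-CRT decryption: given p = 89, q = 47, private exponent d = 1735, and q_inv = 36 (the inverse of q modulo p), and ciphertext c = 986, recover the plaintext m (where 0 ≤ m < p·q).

2255

d_p = d mod (p−1) = 1735 mod 88 = 63; d_q = d mod (q−1) = 33.
m₁ = c^(d_p) mod p: c ≡ 7 (mod 89), and 7^63 mod 89 = 30.
m₂ = c^(d_q) mod q: c ≡ 46 (mod 47), and 46^33 mod 47 = 46.
h = q_inv·(m₁ − m₂) mod p = 36·(30 − 46) mod 89 = 47.
m = m₂ + h·q = 46 + 47·47 = 2255.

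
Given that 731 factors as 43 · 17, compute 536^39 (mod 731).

Mod 43: 536 ≡ 20; 20^39 ≡ 22 (mod 43).
Mod 17: 536 ≡ 9; by Fermat, exponent reduces to 39 mod 16 = 7; 9^7 ≡ 2 (mod 17).
Combine by CRT: x ≡ 22 (mod 43), x ≡ 2 (mod 17) ⇒ x ≡ 495 (mod 731).

495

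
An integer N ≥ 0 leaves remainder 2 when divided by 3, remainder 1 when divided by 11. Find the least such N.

From N ≡ 2 (mod 3) write N = 2 + 3t. Substituting into N ≡ 1 (mod 11) gives 3t ≡ 10 (mod 11), and since 3⁻¹ ≡ 4 (mod 11), t ≡ 7. Hence N ≡ 2 + 3·7 = 23 (mod 33).

23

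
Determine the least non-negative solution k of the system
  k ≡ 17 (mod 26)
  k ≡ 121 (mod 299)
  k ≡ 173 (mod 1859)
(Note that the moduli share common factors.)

67097

Combine the congruences pairwise.
gcd(26, 299) = 13 and 13 | (121 − 17), so the pair is consistent; merging gives k ≡ 121 (mod 598), where 598 = lcm(26, 299).
gcd(598, 1859) = 13 and 13 | (173 − 121), so the pair is consistent; merging gives k ≡ 67097 (mod 85514), where 85514 = lcm(598, 1859).
The solution is unique modulo lcm(26, 299, 1859) = 85514.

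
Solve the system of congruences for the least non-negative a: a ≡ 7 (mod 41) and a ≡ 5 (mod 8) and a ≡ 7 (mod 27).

The moduli are pairwise coprime; N = 41·8·27 = 8856.
N/41 = 216; 216 ≡ 11 (mod 41); 11·15 ≡ 1, so inverse 15.
N/8 = 1107; 1107 ≡ 3 (mod 8); 3·3 ≡ 1, so inverse 3.
N/27 = 328; 328 ≡ 4 (mod 27); 4·7 ≡ 1, so inverse 7.
a ≡ 7·216·15 + 5·1107·3 + 7·328·7 = 55357.
55357 mod 8856 = 2221.

2221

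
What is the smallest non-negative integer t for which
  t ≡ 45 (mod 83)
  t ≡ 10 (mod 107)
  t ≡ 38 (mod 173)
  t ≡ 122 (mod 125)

The moduli are pairwise coprime; N = 83·107·173·125 = 192051625.
N/83 = 2313875; 2313875 ≡ 1 (mod 83), inverse 1.
N/107 = 1794875; 1794875 ≡ 57 (mod 107); 57·92 ≡ 1, so inverse 92.
N/173 = 1110125; 1110125 ≡ 157 (mod 173); 157·54 ≡ 1, so inverse 54.
N/125 = 1536413; 1536413 ≡ 38 (mod 125); 38·102 ≡ 1, so inverse 102.
t ≡ 45·2313875·1 + 10·1794875·92 + 38·1110125·54 + 122·1536413·102 = 23152509247.
23152509247 mod 192051625 = 106314247.

106314247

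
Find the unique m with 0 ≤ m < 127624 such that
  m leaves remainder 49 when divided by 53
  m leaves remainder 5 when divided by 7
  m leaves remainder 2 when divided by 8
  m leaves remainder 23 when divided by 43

121154

From m ≡ 49 (mod 53) write m = 49 + 53t. Substituting into m ≡ 5 (mod 7) gives 53t ≡ 5 (mod 7), and since 4⁻¹ ≡ 2 (mod 7), t ≡ 3. Hence m ≡ 49 + 53·3 = 208 (mod 371).
From m ≡ 208 (mod 371) write m = 208 + 371t. Substituting into m ≡ 2 (mod 8) gives 371t ≡ 2 (mod 8), and since 3⁻¹ ≡ 3 (mod 8), t ≡ 6. Hence m ≡ 208 + 371·6 = 2434 (mod 2968).
From m ≡ 2434 (mod 2968) write m = 2434 + 2968t. Substituting into m ≡ 23 (mod 43) gives 2968t ≡ 40 (mod 43), and since 1⁻¹ ≡ 1 (mod 43), t ≡ 40. Hence m ≡ 2434 + 2968·40 = 121154 (mod 127624).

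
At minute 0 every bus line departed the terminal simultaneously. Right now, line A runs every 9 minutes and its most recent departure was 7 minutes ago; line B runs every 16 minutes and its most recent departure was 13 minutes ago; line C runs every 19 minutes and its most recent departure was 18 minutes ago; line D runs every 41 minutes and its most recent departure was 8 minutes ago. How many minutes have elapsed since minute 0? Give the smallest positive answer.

49741

The moduli are pairwise coprime; N = 9·16·19·41 = 112176.
N/9 = 12464; 12464 ≡ 8 (mod 9); 8·8 ≡ 1, so inverse 8.
N/16 = 7011; 7011 ≡ 3 (mod 16); 3·11 ≡ 1, so inverse 11.
N/19 = 5904; 5904 ≡ 14 (mod 19); 14·15 ≡ 1, so inverse 15.
N/41 = 2736; 2736 ≡ 30 (mod 41); 30·26 ≡ 1, so inverse 26.
t ≡ 7·12464·8 + 13·7011·11 + 18·5904·15 + 8·2736·26 = 3863725.
3863725 mod 112176 = 49741.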